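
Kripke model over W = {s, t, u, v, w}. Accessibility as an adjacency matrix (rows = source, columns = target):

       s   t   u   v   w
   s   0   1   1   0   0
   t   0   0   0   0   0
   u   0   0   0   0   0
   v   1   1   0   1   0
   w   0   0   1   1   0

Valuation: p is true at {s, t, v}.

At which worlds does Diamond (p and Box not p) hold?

s: successors {t, u}; p and Box not p there: t:T, u:F. ✓
t: no successors, so Diamond (p and Box not p) fails. ✗
u: no successors, so Diamond (p and Box not p) fails. ✗
v: successors {s, t, v}; p and Box not p there: s:F, t:T, v:F. ✓
w: successors {u, v}; p and Box not p there: u:F, v:F. ✗

{s, v}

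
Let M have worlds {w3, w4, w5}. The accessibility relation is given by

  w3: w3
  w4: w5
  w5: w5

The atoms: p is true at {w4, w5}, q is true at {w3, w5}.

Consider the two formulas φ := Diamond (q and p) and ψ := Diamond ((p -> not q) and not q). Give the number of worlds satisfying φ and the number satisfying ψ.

For Diamond (q and p):
w3: successors {w3}; q and p there: w3:F. ✗
w4: successors {w5}; q and p there: w5:T. ✓
w5: successors {w5}; q and p there: w5:T. ✓
— 2 worlds.
For Diamond ((p -> not q) and not q):
w3: successors {w3}; (p -> not q) and not q there: w3:F. ✗
w4: successors {w5}; (p -> not q) and not q there: w5:F. ✗
w5: successors {w5}; (p -> not q) and not q there: w5:F. ✗
— 0 worlds.

2 and 0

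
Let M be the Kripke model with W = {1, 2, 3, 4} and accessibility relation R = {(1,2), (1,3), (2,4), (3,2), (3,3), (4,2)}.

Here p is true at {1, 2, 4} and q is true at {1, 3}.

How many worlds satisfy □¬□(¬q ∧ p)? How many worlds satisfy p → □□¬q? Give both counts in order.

0 and 3

For □¬□(¬q ∧ p):
1: successors {2, 3}; ¬□(¬q ∧ p) there: 2:F, 3:T. ✗
2: successors {4}; ¬□(¬q ∧ p) there: 4:F. ✗
3: successors {2, 3}; ¬□(¬q ∧ p) there: 2:F, 3:T. ✗
4: successors {2}; ¬□(¬q ∧ p) there: 2:F. ✗
— 0 worlds.
For p → □□¬q:
1: p is T, □□¬q is F. ✗
2: p is T, □□¬q is T. ✓
3: p is F, □□¬q is F. ✓
4: p is T, □□¬q is T. ✓
— 3 worlds.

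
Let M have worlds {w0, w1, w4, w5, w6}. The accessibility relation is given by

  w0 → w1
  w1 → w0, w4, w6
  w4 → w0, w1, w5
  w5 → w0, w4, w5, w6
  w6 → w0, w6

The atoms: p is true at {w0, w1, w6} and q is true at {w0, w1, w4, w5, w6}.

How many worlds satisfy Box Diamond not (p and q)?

1

w0: successors {w1}; Diamond not (p and q) there: w1:T. ✓
w1: successors {w0, w4, w6}; Diamond not (p and q) there: w0:F, w4:T, w6:F. ✗
w4: successors {w0, w1, w5}; Diamond not (p and q) there: w0:F, w1:T, w5:T. ✗
w5: successors {w0, w4, w5, w6}; Diamond not (p and q) there: w0:F, w4:T, w5:T, w6:F. ✗
w6: successors {w0, w6}; Diamond not (p and q) there: w0:F, w6:F. ✗
Satisfying worlds: {w0}.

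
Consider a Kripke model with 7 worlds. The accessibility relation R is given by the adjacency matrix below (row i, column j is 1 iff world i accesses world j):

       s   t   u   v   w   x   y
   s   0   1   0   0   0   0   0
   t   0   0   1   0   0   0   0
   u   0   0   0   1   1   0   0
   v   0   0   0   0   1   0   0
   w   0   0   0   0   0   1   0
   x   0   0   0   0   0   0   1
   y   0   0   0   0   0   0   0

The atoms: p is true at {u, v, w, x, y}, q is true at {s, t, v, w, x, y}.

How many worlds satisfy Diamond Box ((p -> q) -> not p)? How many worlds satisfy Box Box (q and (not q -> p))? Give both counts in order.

For Diamond Box ((p -> q) -> not p):
s: successors {t}; Box ((p -> q) -> not p) there: t:T. ✓
t: successors {u}; Box ((p -> q) -> not p) there: u:F. ✗
u: successors {v, w}; Box ((p -> q) -> not p) there: v:F, w:F. ✗
v: successors {w}; Box ((p -> q) -> not p) there: w:F. ✗
w: successors {x}; Box ((p -> q) -> not p) there: x:F. ✗
x: successors {y}; Box ((p -> q) -> not p) there: y:T. ✓
y: no successors, so Diamond Box ((p -> q) -> not p) fails. ✗
— 2 worlds.
For Box Box (q and (not q -> p)):
s: successors {t}; Box (q and (not q -> p)) there: t:F. ✗
t: successors {u}; Box (q and (not q -> p)) there: u:T. ✓
u: successors {v, w}; Box (q and (not q -> p)) there: v:T, w:T. ✓
v: successors {w}; Box (q and (not q -> p)) there: w:T. ✓
w: successors {x}; Box (q and (not q -> p)) there: x:T. ✓
x: successors {y}; Box (q and (not q -> p)) there: y:T. ✓
y: no successors, so Box Box (q and (not q -> p)) holds vacuously. ✓
— 6 worlds.

2 and 6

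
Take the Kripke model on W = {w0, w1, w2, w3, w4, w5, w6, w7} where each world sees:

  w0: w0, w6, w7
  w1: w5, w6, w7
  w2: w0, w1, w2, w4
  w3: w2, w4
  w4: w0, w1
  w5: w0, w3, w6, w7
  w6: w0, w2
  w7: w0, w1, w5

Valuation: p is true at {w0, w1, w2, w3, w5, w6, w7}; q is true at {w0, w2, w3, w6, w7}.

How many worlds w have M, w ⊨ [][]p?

w0: successors {w0, w6, w7}; []p there: w0:T, w6:T, w7:T. ✓
w1: successors {w5, w6, w7}; []p there: w5:T, w6:T, w7:T. ✓
w2: successors {w0, w1, w2, w4}; []p there: w0:T, w1:T, w2:F, w4:T. ✗
w3: successors {w2, w4}; []p there: w2:F, w4:T. ✗
w4: successors {w0, w1}; []p there: w0:T, w1:T. ✓
w5: successors {w0, w3, w6, w7}; []p there: w0:T, w3:F, w6:T, w7:T. ✗
w6: successors {w0, w2}; []p there: w0:T, w2:F. ✗
w7: successors {w0, w1, w5}; []p there: w0:T, w1:T, w5:T. ✓
Satisfying worlds: {w0, w1, w4, w7}.

4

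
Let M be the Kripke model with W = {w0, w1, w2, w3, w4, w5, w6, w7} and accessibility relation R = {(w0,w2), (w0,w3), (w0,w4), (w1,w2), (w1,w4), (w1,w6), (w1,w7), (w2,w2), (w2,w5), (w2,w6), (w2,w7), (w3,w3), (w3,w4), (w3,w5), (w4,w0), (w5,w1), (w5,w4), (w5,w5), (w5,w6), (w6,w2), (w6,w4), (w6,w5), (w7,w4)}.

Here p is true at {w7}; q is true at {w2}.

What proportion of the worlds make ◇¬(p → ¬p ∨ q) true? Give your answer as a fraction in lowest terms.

w0: successors {w2, w3, w4}; ¬(p → ¬p ∨ q) there: w2:F, w3:F, w4:F. ✗
w1: successors {w2, w4, w6, w7}; ¬(p → ¬p ∨ q) there: w2:F, w4:F, w6:F, w7:T. ✓
w2: successors {w2, w5, w6, w7}; ¬(p → ¬p ∨ q) there: w2:F, w5:F, w6:F, w7:T. ✓
w3: successors {w3, w4, w5}; ¬(p → ¬p ∨ q) there: w3:F, w4:F, w5:F. ✗
w4: successors {w0}; ¬(p → ¬p ∨ q) there: w0:F. ✗
w5: successors {w1, w4, w5, w6}; ¬(p → ¬p ∨ q) there: w1:F, w4:F, w5:F, w6:F. ✗
w6: successors {w2, w4, w5}; ¬(p → ¬p ∨ q) there: w2:F, w4:F, w5:F. ✗
w7: successors {w4}; ¬(p → ¬p ∨ q) there: w4:F. ✗
That's 2 of 8 worlds, so 2/8 = 1/4.

1/4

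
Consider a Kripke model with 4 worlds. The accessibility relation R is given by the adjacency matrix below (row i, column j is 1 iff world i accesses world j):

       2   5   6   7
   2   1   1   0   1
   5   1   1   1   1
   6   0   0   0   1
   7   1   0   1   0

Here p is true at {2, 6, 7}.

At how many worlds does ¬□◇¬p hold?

2: □◇¬p is F. ✓
5: □◇¬p is F. ✓
6: □◇¬p is F. ✓
7: □◇¬p is F. ✓
Satisfying worlds: {2, 5, 6, 7}.

4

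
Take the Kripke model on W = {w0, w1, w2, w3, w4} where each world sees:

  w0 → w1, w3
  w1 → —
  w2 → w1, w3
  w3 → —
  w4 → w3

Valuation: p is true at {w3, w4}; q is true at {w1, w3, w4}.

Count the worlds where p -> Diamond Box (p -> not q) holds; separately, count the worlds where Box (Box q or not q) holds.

4 and 5

For p -> Diamond Box (p -> not q):
w0: p is F, Diamond Box (p -> not q) is T. ✓
w1: p is F, Diamond Box (p -> not q) is F. ✓
w2: p is F, Diamond Box (p -> not q) is T. ✓
w3: p is T, Diamond Box (p -> not q) is F. ✗
w4: p is T, Diamond Box (p -> not q) is T. ✓
— 4 worlds.
For Box (Box q or not q):
w0: successors {w1, w3}; Box q or not q there: w1:T, w3:T. ✓
w1: no successors, so Box (Box q or not q) holds vacuously. ✓
w2: successors {w1, w3}; Box q or not q there: w1:T, w3:T. ✓
w3: no successors, so Box (Box q or not q) holds vacuously. ✓
w4: successors {w3}; Box q or not q there: w3:T. ✓
— 5 worlds.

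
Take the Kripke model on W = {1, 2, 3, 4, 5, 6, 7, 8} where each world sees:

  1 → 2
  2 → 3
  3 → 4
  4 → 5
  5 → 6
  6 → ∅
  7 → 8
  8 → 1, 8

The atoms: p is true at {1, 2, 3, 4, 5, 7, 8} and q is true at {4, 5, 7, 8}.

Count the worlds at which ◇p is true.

1: successors {2}; p there: 2:T. ✓
2: successors {3}; p there: 3:T. ✓
3: successors {4}; p there: 4:T. ✓
4: successors {5}; p there: 5:T. ✓
5: successors {6}; p there: 6:F. ✗
6: no successors, so ◇p fails. ✗
7: successors {8}; p there: 8:T. ✓
8: successors {1, 8}; p there: 1:T, 8:T. ✓
Satisfying worlds: {1, 2, 3, 4, 7, 8}.

6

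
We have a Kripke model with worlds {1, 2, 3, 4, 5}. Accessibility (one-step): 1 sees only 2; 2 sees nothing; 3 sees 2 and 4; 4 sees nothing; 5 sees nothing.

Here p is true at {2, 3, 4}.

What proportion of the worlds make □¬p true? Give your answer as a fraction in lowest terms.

1: successors {2}; ¬p there: 2:F. ✗
2: no successors, so □¬p holds vacuously. ✓
3: successors {2, 4}; ¬p there: 2:F, 4:F. ✗
4: no successors, so □¬p holds vacuously. ✓
5: no successors, so □¬p holds vacuously. ✓
That's 3 of 5 worlds, so 3/5.

3/5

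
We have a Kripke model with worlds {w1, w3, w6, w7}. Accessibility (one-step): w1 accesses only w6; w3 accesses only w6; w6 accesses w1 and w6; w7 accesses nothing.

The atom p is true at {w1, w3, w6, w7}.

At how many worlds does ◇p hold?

w1: successors {w6}; p there: w6:T. ✓
w3: successors {w6}; p there: w6:T. ✓
w6: successors {w1, w6}; p there: w1:T, w6:T. ✓
w7: no successors, so ◇p fails. ✗
Satisfying worlds: {w1, w3, w6}.

3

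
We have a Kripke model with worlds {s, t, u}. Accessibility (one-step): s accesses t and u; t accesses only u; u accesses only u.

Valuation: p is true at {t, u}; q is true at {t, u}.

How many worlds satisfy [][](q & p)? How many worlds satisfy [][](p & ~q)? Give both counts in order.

3 and 0

For [][](q & p):
s: successors {t, u}; [](q & p) there: t:T, u:T. ✓
t: successors {u}; [](q & p) there: u:T. ✓
u: successors {u}; [](q & p) there: u:T. ✓
— 3 worlds.
For [][](p & ~q):
s: successors {t, u}; [](p & ~q) there: t:F, u:F. ✗
t: successors {u}; [](p & ~q) there: u:F. ✗
u: successors {u}; [](p & ~q) there: u:F. ✗
— 0 worlds.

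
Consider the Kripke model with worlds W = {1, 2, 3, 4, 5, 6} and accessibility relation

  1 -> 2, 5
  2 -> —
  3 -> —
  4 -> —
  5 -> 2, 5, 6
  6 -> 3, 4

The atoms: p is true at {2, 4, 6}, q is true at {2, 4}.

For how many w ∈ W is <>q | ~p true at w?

4

1: <>q is T, ~p is T. ✓
2: <>q is F, ~p is F. ✗
3: <>q is F, ~p is T. ✓
4: <>q is F, ~p is F. ✗
5: <>q is T, ~p is T. ✓
6: <>q is T, ~p is F. ✓
Satisfying worlds: {1, 3, 5, 6}.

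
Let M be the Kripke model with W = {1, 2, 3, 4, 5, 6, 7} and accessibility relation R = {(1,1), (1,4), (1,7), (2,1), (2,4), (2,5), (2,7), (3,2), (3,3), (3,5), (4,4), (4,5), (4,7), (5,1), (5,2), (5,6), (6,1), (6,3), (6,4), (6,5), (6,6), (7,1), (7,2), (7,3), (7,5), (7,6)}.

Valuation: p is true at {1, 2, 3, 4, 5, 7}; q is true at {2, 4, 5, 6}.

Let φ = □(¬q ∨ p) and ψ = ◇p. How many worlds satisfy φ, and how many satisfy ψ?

For □(¬q ∨ p):
1: successors {1, 4, 7}; ¬q ∨ p there: 1:T, 4:T, 7:T. ✓
2: successors {1, 4, 5, 7}; ¬q ∨ p there: 1:T, 4:T, 5:T, 7:T. ✓
3: successors {2, 3, 5}; ¬q ∨ p there: 2:T, 3:T, 5:T. ✓
4: successors {4, 5, 7}; ¬q ∨ p there: 4:T, 5:T, 7:T. ✓
5: successors {1, 2, 6}; ¬q ∨ p there: 1:T, 2:T, 6:F. ✗
6: successors {1, 3, 4, 5, 6}; ¬q ∨ p there: 1:T, 3:T, 4:T, 5:T, 6:F. ✗
7: successors {1, 2, 3, 5, 6}; ¬q ∨ p there: 1:T, 2:T, 3:T, 5:T, 6:F. ✗
— 4 worlds.
For ◇p:
1: successors {1, 4, 7}; p there: 1:T, 4:T, 7:T. ✓
2: successors {1, 4, 5, 7}; p there: 1:T, 4:T, 5:T, 7:T. ✓
3: successors {2, 3, 5}; p there: 2:T, 3:T, 5:T. ✓
4: successors {4, 5, 7}; p there: 4:T, 5:T, 7:T. ✓
5: successors {1, 2, 6}; p there: 1:T, 2:T, 6:F. ✓
6: successors {1, 3, 4, 5, 6}; p there: 1:T, 3:T, 4:T, 5:T, 6:F. ✓
7: successors {1, 2, 3, 5, 6}; p there: 1:T, 2:T, 3:T, 5:T, 6:F. ✓
— 7 worlds.

4 and 7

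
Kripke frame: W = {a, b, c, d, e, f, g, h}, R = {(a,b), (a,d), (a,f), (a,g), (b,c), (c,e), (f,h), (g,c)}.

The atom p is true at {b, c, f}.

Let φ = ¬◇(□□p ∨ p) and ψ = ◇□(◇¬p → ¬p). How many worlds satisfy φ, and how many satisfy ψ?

For ¬◇(□□p ∨ p):
a: ◇(□□p ∨ p) is T. ✗
b: ◇(□□p ∨ p) is T. ✗
c: ◇(□□p ∨ p) is T. ✗
d: ◇(□□p ∨ p) is F. ✓
e: ◇(□□p ∨ p) is F. ✓
f: ◇(□□p ∨ p) is T. ✗
g: ◇(□□p ∨ p) is T. ✗
h: ◇(□□p ∨ p) is F. ✓
— 3 worlds.
For ◇□(◇¬p → ¬p):
a: successors {b, d, f, g}; □(◇¬p → ¬p) there: b:F, d:T, f:T, g:F. ✓
b: successors {c}; □(◇¬p → ¬p) there: c:T. ✓
c: successors {e}; □(◇¬p → ¬p) there: e:T. ✓
d: no successors, so ◇□(◇¬p → ¬p) fails. ✗
e: no successors, so ◇□(◇¬p → ¬p) fails. ✗
f: successors {h}; □(◇¬p → ¬p) there: h:T. ✓
g: successors {c}; □(◇¬p → ¬p) there: c:T. ✓
h: no successors, so ◇□(◇¬p → ¬p) fails. ✗
— 5 worlds.

3 and 5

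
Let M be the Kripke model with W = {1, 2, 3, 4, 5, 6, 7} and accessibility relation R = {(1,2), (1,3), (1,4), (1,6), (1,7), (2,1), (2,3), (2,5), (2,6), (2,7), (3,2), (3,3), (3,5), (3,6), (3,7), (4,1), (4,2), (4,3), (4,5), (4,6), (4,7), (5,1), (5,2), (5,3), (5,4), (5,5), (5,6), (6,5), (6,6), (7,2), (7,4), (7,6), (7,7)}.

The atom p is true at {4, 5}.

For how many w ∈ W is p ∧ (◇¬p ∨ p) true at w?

2

1: p is F, ◇¬p ∨ p is T. ✗
2: p is F, ◇¬p ∨ p is T. ✗
3: p is F, ◇¬p ∨ p is T. ✗
4: p is T, ◇¬p ∨ p is T. ✓
5: p is T, ◇¬p ∨ p is T. ✓
6: p is F, ◇¬p ∨ p is T. ✗
7: p is F, ◇¬p ∨ p is T. ✗
Satisfying worlds: {4, 5}.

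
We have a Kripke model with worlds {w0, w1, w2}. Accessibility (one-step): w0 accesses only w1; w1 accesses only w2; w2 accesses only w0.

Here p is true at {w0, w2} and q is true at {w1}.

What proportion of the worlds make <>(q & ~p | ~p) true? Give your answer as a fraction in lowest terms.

1/3

w0: successors {w1}; q & ~p | ~p there: w1:T. ✓
w1: successors {w2}; q & ~p | ~p there: w2:F. ✗
w2: successors {w0}; q & ~p | ~p there: w0:F. ✗
That's 1 of 3 worlds, so 1/3.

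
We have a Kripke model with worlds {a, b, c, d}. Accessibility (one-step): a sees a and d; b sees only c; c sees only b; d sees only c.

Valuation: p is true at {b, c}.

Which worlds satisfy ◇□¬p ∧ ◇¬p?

{a}

a: ◇□¬p is T, ◇¬p is T. ✓
b: ◇□¬p is F, ◇¬p is F. ✗
c: ◇□¬p is F, ◇¬p is F. ✗
d: ◇□¬p is F, ◇¬p is F. ✗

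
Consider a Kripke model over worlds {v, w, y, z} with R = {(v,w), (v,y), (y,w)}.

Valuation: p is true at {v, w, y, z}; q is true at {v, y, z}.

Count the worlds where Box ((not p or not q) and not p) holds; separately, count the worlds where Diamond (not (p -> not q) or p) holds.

2 and 2

For Box ((not p or not q) and not p):
v: successors {w, y}; (not p or not q) and not p there: w:F, y:F. ✗
w: no successors, so Box ((not p or not q) and not p) holds vacuously. ✓
y: successors {w}; (not p or not q) and not p there: w:F. ✗
z: no successors, so Box ((not p or not q) and not p) holds vacuously. ✓
— 2 worlds.
For Diamond (not (p -> not q) or p):
v: successors {w, y}; not (p -> not q) or p there: w:T, y:T. ✓
w: no successors, so Diamond (not (p -> not q) or p) fails. ✗
y: successors {w}; not (p -> not q) or p there: w:T. ✓
z: no successors, so Diamond (not (p -> not q) or p) fails. ✗
— 2 worlds.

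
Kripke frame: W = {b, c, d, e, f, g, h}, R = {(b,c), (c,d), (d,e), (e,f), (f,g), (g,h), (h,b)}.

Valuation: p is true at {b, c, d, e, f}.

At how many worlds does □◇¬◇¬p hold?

5

b: successors {c}; ◇¬◇¬p there: c:T. ✓
c: successors {d}; ◇¬◇¬p there: d:T. ✓
d: successors {e}; ◇¬◇¬p there: e:F. ✗
e: successors {f}; ◇¬◇¬p there: f:F. ✗
f: successors {g}; ◇¬◇¬p there: g:T. ✓
g: successors {h}; ◇¬◇¬p there: h:T. ✓
h: successors {b}; ◇¬◇¬p there: b:T. ✓
Satisfying worlds: {b, c, f, g, h}.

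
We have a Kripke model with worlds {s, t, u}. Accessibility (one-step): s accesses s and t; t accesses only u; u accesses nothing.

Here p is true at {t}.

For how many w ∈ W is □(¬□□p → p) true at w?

2

s: successors {s, t}; ¬□□p → p there: s:F, t:T. ✗
t: successors {u}; ¬□□p → p there: u:T. ✓
u: no successors, so □(¬□□p → p) holds vacuously. ✓
Satisfying worlds: {t, u}.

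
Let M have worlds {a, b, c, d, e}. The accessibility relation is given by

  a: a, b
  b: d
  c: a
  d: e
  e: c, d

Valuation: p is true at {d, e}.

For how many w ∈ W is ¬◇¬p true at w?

2

a: ◇¬p is T. ✗
b: ◇¬p is F. ✓
c: ◇¬p is T. ✗
d: ◇¬p is F. ✓
e: ◇¬p is T. ✗
Satisfying worlds: {b, d}.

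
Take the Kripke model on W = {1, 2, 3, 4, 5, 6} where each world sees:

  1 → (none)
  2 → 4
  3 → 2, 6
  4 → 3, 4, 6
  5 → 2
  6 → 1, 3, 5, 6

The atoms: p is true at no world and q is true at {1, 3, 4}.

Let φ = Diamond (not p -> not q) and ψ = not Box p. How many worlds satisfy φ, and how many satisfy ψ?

For Diamond (not p -> not q):
1: no successors, so Diamond (not p -> not q) fails. ✗
2: successors {4}; not p -> not q there: 4:F. ✗
3: successors {2, 6}; not p -> not q there: 2:T, 6:T. ✓
4: successors {3, 4, 6}; not p -> not q there: 3:F, 4:F, 6:T. ✓
5: successors {2}; not p -> not q there: 2:T. ✓
6: successors {1, 3, 5, 6}; not p -> not q there: 1:F, 3:F, 5:T, 6:T. ✓
— 4 worlds.
For not Box p:
1: Box p is T. ✗
2: Box p is F. ✓
3: Box p is F. ✓
4: Box p is F. ✓
5: Box p is F. ✓
6: Box p is F. ✓
— 5 worlds.

4 and 5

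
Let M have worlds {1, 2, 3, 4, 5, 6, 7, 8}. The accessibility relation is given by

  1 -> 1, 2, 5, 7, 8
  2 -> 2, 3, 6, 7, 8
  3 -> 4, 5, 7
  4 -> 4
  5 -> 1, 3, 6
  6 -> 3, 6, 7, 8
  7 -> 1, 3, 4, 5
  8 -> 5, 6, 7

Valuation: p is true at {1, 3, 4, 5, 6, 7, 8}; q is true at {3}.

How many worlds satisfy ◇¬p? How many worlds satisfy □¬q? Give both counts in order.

2 and 4

For ◇¬p:
1: successors {1, 2, 5, 7, 8}; ¬p there: 1:F, 2:T, 5:F, 7:F, 8:F. ✓
2: successors {2, 3, 6, 7, 8}; ¬p there: 2:T, 3:F, 6:F, 7:F, 8:F. ✓
3: successors {4, 5, 7}; ¬p there: 4:F, 5:F, 7:F. ✗
4: successors {4}; ¬p there: 4:F. ✗
5: successors {1, 3, 6}; ¬p there: 1:F, 3:F, 6:F. ✗
6: successors {3, 6, 7, 8}; ¬p there: 3:F, 6:F, 7:F, 8:F. ✗
7: successors {1, 3, 4, 5}; ¬p there: 1:F, 3:F, 4:F, 5:F. ✗
8: successors {5, 6, 7}; ¬p there: 5:F, 6:F, 7:F. ✗
— 2 worlds.
For □¬q:
1: successors {1, 2, 5, 7, 8}; ¬q there: 1:T, 2:T, 5:T, 7:T, 8:T. ✓
2: successors {2, 3, 6, 7, 8}; ¬q there: 2:T, 3:F, 6:T, 7:T, 8:T. ✗
3: successors {4, 5, 7}; ¬q there: 4:T, 5:T, 7:T. ✓
4: successors {4}; ¬q there: 4:T. ✓
5: successors {1, 3, 6}; ¬q there: 1:T, 3:F, 6:T. ✗
6: successors {3, 6, 7, 8}; ¬q there: 3:F, 6:T, 7:T, 8:T. ✗
7: successors {1, 3, 4, 5}; ¬q there: 1:T, 3:F, 4:T, 5:T. ✗
8: successors {5, 6, 7}; ¬q there: 5:T, 6:T, 7:T. ✓
— 4 worlds.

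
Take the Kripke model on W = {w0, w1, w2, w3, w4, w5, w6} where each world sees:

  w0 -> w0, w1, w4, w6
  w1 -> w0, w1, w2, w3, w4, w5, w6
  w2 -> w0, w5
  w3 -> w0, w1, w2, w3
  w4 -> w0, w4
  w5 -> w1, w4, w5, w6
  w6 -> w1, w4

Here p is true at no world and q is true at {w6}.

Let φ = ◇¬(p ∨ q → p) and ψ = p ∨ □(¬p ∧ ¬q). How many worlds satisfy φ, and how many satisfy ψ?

For ◇¬(p ∨ q → p):
w0: successors {w0, w1, w4, w6}; ¬(p ∨ q → p) there: w0:F, w1:F, w4:F, w6:T. ✓
w1: successors {w0, w1, w2, w3, w4, w5, w6}; ¬(p ∨ q → p) there: w0:F, w1:F, w2:F, w3:F, w4:F, w5:F, w6:T. ✓
w2: successors {w0, w5}; ¬(p ∨ q → p) there: w0:F, w5:F. ✗
w3: successors {w0, w1, w2, w3}; ¬(p ∨ q → p) there: w0:F, w1:F, w2:F, w3:F. ✗
w4: successors {w0, w4}; ¬(p ∨ q → p) there: w0:F, w4:F. ✗
w5: successors {w1, w4, w5, w6}; ¬(p ∨ q → p) there: w1:F, w4:F, w5:F, w6:T. ✓
w6: successors {w1, w4}; ¬(p ∨ q → p) there: w1:F, w4:F. ✗
— 3 worlds.
For p ∨ □(¬p ∧ ¬q):
w0: p is F, □(¬p ∧ ¬q) is F. ✗
w1: p is F, □(¬p ∧ ¬q) is F. ✗
w2: p is F, □(¬p ∧ ¬q) is T. ✓
w3: p is F, □(¬p ∧ ¬q) is T. ✓
w4: p is F, □(¬p ∧ ¬q) is T. ✓
w5: p is F, □(¬p ∧ ¬q) is F. ✗
w6: p is F, □(¬p ∧ ¬q) is T. ✓
— 4 worlds.

3 and 4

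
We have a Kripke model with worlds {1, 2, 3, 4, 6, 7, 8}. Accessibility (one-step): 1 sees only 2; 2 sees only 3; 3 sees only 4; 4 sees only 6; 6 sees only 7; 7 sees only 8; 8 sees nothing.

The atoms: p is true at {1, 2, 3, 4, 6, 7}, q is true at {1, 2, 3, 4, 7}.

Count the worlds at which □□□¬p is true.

1: successors {2}; □□¬p there: 2:F. ✗
2: successors {3}; □□¬p there: 3:F. ✗
3: successors {4}; □□¬p there: 4:F. ✗
4: successors {6}; □□¬p there: 6:T. ✓
6: successors {7}; □□¬p there: 7:T. ✓
7: successors {8}; □□¬p there: 8:T. ✓
8: no successors, so □□□¬p holds vacuously. ✓
Satisfying worlds: {4, 6, 7, 8}.

4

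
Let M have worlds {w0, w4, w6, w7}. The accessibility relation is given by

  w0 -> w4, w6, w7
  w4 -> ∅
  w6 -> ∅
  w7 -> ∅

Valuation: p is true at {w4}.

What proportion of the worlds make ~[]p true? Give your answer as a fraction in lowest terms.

1/4

w0: []p is F. ✓
w4: []p is T. ✗
w6: []p is T. ✗
w7: []p is T. ✗
That's 1 of 4 worlds, so 1/4.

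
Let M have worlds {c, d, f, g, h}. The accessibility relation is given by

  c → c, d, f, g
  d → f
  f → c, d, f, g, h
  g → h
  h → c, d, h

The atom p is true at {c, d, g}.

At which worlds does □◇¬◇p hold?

{d, g}

c: successors {c, d, f, g}; ◇¬◇p there: c:T, d:F, f:T, g:F. ✗
d: successors {f}; ◇¬◇p there: f:T. ✓
f: successors {c, d, f, g, h}; ◇¬◇p there: c:T, d:F, f:T, g:F, h:T. ✗
g: successors {h}; ◇¬◇p there: h:T. ✓
h: successors {c, d, h}; ◇¬◇p there: c:T, d:F, h:T. ✗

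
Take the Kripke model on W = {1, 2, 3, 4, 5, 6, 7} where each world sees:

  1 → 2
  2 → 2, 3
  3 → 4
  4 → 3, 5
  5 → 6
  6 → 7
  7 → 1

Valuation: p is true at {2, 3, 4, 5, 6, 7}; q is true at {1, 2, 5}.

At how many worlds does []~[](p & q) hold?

1: successors {2}; ~[](p & q) there: 2:T. ✓
2: successors {2, 3}; ~[](p & q) there: 2:T, 3:T. ✓
3: successors {4}; ~[](p & q) there: 4:T. ✓
4: successors {3, 5}; ~[](p & q) there: 3:T, 5:T. ✓
5: successors {6}; ~[](p & q) there: 6:T. ✓
6: successors {7}; ~[](p & q) there: 7:T. ✓
7: successors {1}; ~[](p & q) there: 1:F. ✗
Satisfying worlds: {1, 2, 3, 4, 5, 6}.

6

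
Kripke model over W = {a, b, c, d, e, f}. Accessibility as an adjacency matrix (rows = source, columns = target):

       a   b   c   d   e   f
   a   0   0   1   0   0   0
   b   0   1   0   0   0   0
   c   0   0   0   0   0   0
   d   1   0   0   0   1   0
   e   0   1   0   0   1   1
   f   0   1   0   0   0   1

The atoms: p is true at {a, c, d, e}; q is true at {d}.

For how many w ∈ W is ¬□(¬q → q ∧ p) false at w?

a: □(¬q → q ∧ p) is F. ✓
b: □(¬q → q ∧ p) is F. ✓
c: □(¬q → q ∧ p) is T. ✗
d: □(¬q → q ∧ p) is F. ✓
e: □(¬q → q ∧ p) is F. ✓
f: □(¬q → q ∧ p) is F. ✓
Satisfying worlds: {a, b, d, e, f}.
So ¬□(¬q → q ∧ p) fails at the other 1 world.

1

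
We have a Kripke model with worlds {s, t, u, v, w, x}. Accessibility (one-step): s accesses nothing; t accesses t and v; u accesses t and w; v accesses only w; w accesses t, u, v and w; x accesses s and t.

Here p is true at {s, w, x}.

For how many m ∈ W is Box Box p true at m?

s: no successors, so Box Box p holds vacuously. ✓
t: successors {t, v}; Box p there: t:F, v:T. ✗
u: successors {t, w}; Box p there: t:F, w:F. ✗
v: successors {w}; Box p there: w:F. ✗
w: successors {t, u, v, w}; Box p there: t:F, u:F, v:T, w:F. ✗
x: successors {s, t}; Box p there: s:T, t:F. ✗
Satisfying worlds: {s}.

1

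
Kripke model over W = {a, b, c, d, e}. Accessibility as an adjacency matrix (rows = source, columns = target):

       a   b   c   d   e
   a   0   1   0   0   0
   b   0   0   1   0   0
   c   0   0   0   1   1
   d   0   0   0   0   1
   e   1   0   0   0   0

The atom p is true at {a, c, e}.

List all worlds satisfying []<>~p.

a: successors {b}; <>~p there: b:F. ✗
b: successors {c}; <>~p there: c:T. ✓
c: successors {d, e}; <>~p there: d:F, e:F. ✗
d: successors {e}; <>~p there: e:F. ✗
e: successors {a}; <>~p there: a:T. ✓

{b, e}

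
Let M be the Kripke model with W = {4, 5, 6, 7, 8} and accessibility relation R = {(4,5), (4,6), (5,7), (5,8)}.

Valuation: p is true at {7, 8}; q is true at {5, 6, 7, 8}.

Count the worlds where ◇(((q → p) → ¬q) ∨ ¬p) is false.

4

4: successors {5, 6}; ((q → p) → ¬q) ∨ ¬p there: 5:T, 6:T. ✓
5: successors {7, 8}; ((q → p) → ¬q) ∨ ¬p there: 7:F, 8:F. ✗
6: no successors, so ◇(((q → p) → ¬q) ∨ ¬p) fails. ✗
7: no successors, so ◇(((q → p) → ¬q) ∨ ¬p) fails. ✗
8: no successors, so ◇(((q → p) → ¬q) ∨ ¬p) fails. ✗
Satisfying worlds: {4}.
So ◇(((q → p) → ¬q) ∨ ¬p) fails at the other 4 worlds.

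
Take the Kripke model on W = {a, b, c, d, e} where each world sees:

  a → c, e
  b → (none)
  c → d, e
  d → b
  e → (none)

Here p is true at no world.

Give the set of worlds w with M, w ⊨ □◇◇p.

{b, e}

a: successors {c, e}; ◇◇p there: c:F, e:F. ✗
b: no successors, so □◇◇p holds vacuously. ✓
c: successors {d, e}; ◇◇p there: d:F, e:F. ✗
d: successors {b}; ◇◇p there: b:F. ✗
e: no successors, so □◇◇p holds vacuously. ✓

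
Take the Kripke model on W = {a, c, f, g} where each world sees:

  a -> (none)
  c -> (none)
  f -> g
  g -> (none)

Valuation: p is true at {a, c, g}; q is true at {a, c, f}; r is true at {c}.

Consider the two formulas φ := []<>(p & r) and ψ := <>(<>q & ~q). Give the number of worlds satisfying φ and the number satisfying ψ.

For []<>(p & r):
a: no successors, so []<>(p & r) holds vacuously. ✓
c: no successors, so []<>(p & r) holds vacuously. ✓
f: successors {g}; <>(p & r) there: g:F. ✗
g: no successors, so []<>(p & r) holds vacuously. ✓
— 3 worlds.
For <>(<>q & ~q):
a: no successors, so <>(<>q & ~q) fails. ✗
c: no successors, so <>(<>q & ~q) fails. ✗
f: successors {g}; <>q & ~q there: g:F. ✗
g: no successors, so <>(<>q & ~q) fails. ✗
— 0 worlds.

3 and 0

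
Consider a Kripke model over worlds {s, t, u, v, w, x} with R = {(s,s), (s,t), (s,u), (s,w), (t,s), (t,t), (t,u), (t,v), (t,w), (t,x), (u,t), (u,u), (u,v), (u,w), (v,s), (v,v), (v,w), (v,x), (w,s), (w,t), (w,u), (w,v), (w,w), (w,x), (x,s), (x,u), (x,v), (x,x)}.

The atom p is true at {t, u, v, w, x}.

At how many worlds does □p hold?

s: successors {s, t, u, w}; p there: s:F, t:T, u:T, w:T. ✗
t: successors {s, t, u, v, w, x}; p there: s:F, t:T, u:T, v:T, w:T, x:T. ✗
u: successors {t, u, v, w}; p there: t:T, u:T, v:T, w:T. ✓
v: successors {s, v, w, x}; p there: s:F, v:T, w:T, x:T. ✗
w: successors {s, t, u, v, w, x}; p there: s:F, t:T, u:T, v:T, w:T, x:T. ✗
x: successors {s, u, v, x}; p there: s:F, u:T, v:T, x:T. ✗
Satisfying worlds: {u}.

1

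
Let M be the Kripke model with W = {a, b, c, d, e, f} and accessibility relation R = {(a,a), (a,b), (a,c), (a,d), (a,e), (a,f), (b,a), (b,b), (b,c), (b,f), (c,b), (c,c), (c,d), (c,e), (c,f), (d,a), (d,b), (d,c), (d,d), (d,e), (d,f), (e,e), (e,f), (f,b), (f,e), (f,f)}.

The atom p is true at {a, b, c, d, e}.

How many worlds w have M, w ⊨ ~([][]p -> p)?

0

a: [][]p -> p is T. ✗
b: [][]p -> p is T. ✗
c: [][]p -> p is T. ✗
d: [][]p -> p is T. ✗
e: [][]p -> p is T. ✗
f: [][]p -> p is T. ✗
Satisfying worlds: ∅.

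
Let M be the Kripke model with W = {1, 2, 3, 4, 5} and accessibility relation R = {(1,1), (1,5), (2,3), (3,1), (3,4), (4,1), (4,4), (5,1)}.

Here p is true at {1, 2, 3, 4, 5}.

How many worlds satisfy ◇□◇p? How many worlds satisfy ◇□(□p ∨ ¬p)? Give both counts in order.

For ◇□◇p:
1: successors {1, 5}; □◇p there: 1:T, 5:T. ✓
2: successors {3}; □◇p there: 3:T. ✓
3: successors {1, 4}; □◇p there: 1:T, 4:T. ✓
4: successors {1, 4}; □◇p there: 1:T, 4:T. ✓
5: successors {1}; □◇p there: 1:T. ✓
— 5 worlds.
For ◇□(□p ∨ ¬p):
1: successors {1, 5}; □(□p ∨ ¬p) there: 1:T, 5:T. ✓
2: successors {3}; □(□p ∨ ¬p) there: 3:T. ✓
3: successors {1, 4}; □(□p ∨ ¬p) there: 1:T, 4:T. ✓
4: successors {1, 4}; □(□p ∨ ¬p) there: 1:T, 4:T. ✓
5: successors {1}; □(□p ∨ ¬p) there: 1:T. ✓
— 5 worlds.

5 and 5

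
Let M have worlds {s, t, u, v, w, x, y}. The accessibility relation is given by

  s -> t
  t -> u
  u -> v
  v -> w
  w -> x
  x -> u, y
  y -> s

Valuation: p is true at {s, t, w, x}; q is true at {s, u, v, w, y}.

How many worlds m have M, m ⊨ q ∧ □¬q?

2

s: q is T, □¬q is T. ✓
t: q is F, □¬q is F. ✗
u: q is T, □¬q is F. ✗
v: q is T, □¬q is F. ✗
w: q is T, □¬q is T. ✓
x: q is F, □¬q is F. ✗
y: q is T, □¬q is F. ✗
Satisfying worlds: {s, w}.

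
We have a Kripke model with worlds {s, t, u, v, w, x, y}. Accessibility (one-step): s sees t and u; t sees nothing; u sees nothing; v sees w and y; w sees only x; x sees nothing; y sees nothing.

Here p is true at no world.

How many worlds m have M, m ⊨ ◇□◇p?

s: successors {t, u}; □◇p there: t:T, u:T. ✓
t: no successors, so ◇□◇p fails. ✗
u: no successors, so ◇□◇p fails. ✗
v: successors {w, y}; □◇p there: w:F, y:T. ✓
w: successors {x}; □◇p there: x:T. ✓
x: no successors, so ◇□◇p fails. ✗
y: no successors, so ◇□◇p fails. ✗
Satisfying worlds: {s, v, w}.

3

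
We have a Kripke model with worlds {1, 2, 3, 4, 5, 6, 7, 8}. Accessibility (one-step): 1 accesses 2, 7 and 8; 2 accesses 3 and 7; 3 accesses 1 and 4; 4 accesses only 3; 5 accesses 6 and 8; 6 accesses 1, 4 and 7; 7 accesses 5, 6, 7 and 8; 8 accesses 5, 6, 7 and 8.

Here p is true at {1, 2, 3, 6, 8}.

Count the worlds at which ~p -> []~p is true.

5

1: ~p is F, []~p is F. ✓
2: ~p is F, []~p is F. ✓
3: ~p is F, []~p is F. ✓
4: ~p is T, []~p is F. ✗
5: ~p is T, []~p is F. ✗
6: ~p is F, []~p is F. ✓
7: ~p is T, []~p is F. ✗
8: ~p is F, []~p is F. ✓
Satisfying worlds: {1, 2, 3, 6, 8}.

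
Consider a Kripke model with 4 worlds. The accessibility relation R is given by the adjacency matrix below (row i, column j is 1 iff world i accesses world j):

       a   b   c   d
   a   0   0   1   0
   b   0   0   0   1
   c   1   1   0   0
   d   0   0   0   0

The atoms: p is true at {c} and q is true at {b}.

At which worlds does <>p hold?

{a}

a: successors {c}; p there: c:T. ✓
b: successors {d}; p there: d:F. ✗
c: successors {a, b}; p there: a:F, b:F. ✗
d: no successors, so <>p fails. ✗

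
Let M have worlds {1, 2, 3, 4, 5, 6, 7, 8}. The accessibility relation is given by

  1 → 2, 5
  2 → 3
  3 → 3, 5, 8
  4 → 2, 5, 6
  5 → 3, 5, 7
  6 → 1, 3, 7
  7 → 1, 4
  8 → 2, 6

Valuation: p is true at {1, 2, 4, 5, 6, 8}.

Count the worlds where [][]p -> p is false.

1

1: [][]p is F, p is T. ✓
2: [][]p is F, p is T. ✓
3: [][]p is F, p is F. ✓
4: [][]p is F, p is T. ✓
5: [][]p is F, p is T. ✓
6: [][]p is F, p is T. ✓
7: [][]p is T, p is F. ✗
8: [][]p is F, p is T. ✓
Satisfying worlds: {1, 2, 3, 4, 5, 6, 8}.
So [][]p -> p fails at the other 1 world.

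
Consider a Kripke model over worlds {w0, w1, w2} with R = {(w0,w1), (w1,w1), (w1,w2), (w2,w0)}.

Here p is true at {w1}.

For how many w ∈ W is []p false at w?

2

w0: successors {w1}; p there: w1:T. ✓
w1: successors {w1, w2}; p there: w1:T, w2:F. ✗
w2: successors {w0}; p there: w0:F. ✗
Satisfying worlds: {w0}.
So []p fails at the other 2 worlds.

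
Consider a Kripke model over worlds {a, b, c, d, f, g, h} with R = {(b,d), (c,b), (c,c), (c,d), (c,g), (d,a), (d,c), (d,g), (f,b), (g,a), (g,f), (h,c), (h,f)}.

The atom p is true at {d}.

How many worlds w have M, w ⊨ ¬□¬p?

2

a: □¬p is T. ✗
b: □¬p is F. ✓
c: □¬p is F. ✓
d: □¬p is T. ✗
f: □¬p is T. ✗
g: □¬p is T. ✗
h: □¬p is T. ✗
Satisfying worlds: {b, c}.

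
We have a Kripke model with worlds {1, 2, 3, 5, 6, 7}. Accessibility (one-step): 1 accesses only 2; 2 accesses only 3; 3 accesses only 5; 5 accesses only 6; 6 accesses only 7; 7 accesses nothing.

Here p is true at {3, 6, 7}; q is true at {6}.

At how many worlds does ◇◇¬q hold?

3

1: successors {2}; ◇¬q there: 2:T. ✓
2: successors {3}; ◇¬q there: 3:T. ✓
3: successors {5}; ◇¬q there: 5:F. ✗
5: successors {6}; ◇¬q there: 6:T. ✓
6: successors {7}; ◇¬q there: 7:F. ✗
7: no successors, so ◇◇¬q fails. ✗
Satisfying worlds: {1, 2, 5}.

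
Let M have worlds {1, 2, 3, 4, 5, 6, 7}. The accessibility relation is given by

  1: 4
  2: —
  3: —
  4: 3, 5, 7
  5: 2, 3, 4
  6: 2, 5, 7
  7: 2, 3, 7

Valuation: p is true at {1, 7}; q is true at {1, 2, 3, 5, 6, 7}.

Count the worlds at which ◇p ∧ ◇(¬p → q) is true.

1: ◇p is F, ◇(¬p → q) is F. ✗
2: ◇p is F, ◇(¬p → q) is F. ✗
3: ◇p is F, ◇(¬p → q) is F. ✗
4: ◇p is T, ◇(¬p → q) is T. ✓
5: ◇p is F, ◇(¬p → q) is T. ✗
6: ◇p is T, ◇(¬p → q) is T. ✓
7: ◇p is T, ◇(¬p → q) is T. ✓
Satisfying worlds: {4, 6, 7}.

3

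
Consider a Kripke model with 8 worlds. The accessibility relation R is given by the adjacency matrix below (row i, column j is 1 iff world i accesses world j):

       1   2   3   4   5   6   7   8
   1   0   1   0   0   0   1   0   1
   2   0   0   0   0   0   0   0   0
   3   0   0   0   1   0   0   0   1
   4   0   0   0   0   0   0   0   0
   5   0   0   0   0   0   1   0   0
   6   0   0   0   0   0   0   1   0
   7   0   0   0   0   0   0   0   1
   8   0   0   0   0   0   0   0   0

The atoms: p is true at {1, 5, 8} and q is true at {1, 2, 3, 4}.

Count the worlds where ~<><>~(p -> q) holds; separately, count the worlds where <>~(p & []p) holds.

7 and 4

For ~<><>~(p -> q):
1: <><>~(p -> q) is F. ✓
2: <><>~(p -> q) is F. ✓
3: <><>~(p -> q) is F. ✓
4: <><>~(p -> q) is F. ✓
5: <><>~(p -> q) is F. ✓
6: <><>~(p -> q) is T. ✗
7: <><>~(p -> q) is F. ✓
8: <><>~(p -> q) is F. ✓
— 7 worlds.
For <>~(p & []p):
1: successors {2, 6, 8}; ~(p & []p) there: 2:T, 6:T, 8:F. ✓
2: no successors, so <>~(p & []p) fails. ✗
3: successors {4, 8}; ~(p & []p) there: 4:T, 8:F. ✓
4: no successors, so <>~(p & []p) fails. ✗
5: successors {6}; ~(p & []p) there: 6:T. ✓
6: successors {7}; ~(p & []p) there: 7:T. ✓
7: successors {8}; ~(p & []p) there: 8:F. ✗
8: no successors, so <>~(p & []p) fails. ✗
— 4 worlds.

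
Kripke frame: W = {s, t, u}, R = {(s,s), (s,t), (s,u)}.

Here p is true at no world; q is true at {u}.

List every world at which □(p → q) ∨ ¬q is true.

{s, t, u}

s: □(p → q) is T, ¬q is T. ✓
t: □(p → q) is T, ¬q is T. ✓
u: □(p → q) is T, ¬q is F. ✓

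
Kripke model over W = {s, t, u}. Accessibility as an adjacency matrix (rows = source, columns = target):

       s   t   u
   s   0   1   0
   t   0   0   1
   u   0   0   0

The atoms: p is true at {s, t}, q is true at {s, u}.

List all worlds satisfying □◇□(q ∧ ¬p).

s: successors {t}; ◇□(q ∧ ¬p) there: t:T. ✓
t: successors {u}; ◇□(q ∧ ¬p) there: u:F. ✗
u: no successors, so □◇□(q ∧ ¬p) holds vacuously. ✓

{s, u}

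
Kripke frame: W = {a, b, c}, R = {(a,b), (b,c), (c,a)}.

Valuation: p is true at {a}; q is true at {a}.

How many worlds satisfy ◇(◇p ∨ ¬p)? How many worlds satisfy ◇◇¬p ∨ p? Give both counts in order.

2 and 2

For ◇(◇p ∨ ¬p):
a: successors {b}; ◇p ∨ ¬p there: b:T. ✓
b: successors {c}; ◇p ∨ ¬p there: c:T. ✓
c: successors {a}; ◇p ∨ ¬p there: a:F. ✗
— 2 worlds.
For ◇◇¬p ∨ p:
a: ◇◇¬p is T, p is T. ✓
b: ◇◇¬p is F, p is F. ✗
c: ◇◇¬p is T, p is F. ✓
— 2 worlds.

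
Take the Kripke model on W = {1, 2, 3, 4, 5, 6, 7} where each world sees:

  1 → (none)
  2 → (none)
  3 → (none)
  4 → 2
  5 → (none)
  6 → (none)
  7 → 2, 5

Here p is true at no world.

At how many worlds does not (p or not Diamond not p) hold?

1: p or not Diamond not p is T. ✗
2: p or not Diamond not p is T. ✗
3: p or not Diamond not p is T. ✗
4: p or not Diamond not p is F. ✓
5: p or not Diamond not p is T. ✗
6: p or not Diamond not p is T. ✗
7: p or not Diamond not p is F. ✓
Satisfying worlds: {4, 7}.

2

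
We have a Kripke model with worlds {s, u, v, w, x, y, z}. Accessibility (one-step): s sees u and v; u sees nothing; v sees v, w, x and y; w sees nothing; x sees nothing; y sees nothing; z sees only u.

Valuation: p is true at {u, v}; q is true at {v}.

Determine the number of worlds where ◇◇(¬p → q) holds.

2

s: successors {u, v}; ◇(¬p → q) there: u:F, v:T. ✓
u: no successors, so ◇◇(¬p → q) fails. ✗
v: successors {v, w, x, y}; ◇(¬p → q) there: v:T, w:F, x:F, y:F. ✓
w: no successors, so ◇◇(¬p → q) fails. ✗
x: no successors, so ◇◇(¬p → q) fails. ✗
y: no successors, so ◇◇(¬p → q) fails. ✗
z: successors {u}; ◇(¬p → q) there: u:F. ✗
Satisfying worlds: {s, v}.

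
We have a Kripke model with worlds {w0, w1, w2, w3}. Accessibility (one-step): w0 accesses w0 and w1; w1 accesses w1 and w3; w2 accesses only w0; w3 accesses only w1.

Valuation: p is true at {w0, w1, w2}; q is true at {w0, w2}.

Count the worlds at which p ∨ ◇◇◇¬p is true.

4

w0: p is T, ◇◇◇¬p is T. ✓
w1: p is T, ◇◇◇¬p is T. ✓
w2: p is T, ◇◇◇¬p is T. ✓
w3: p is F, ◇◇◇¬p is T. ✓
Satisfying worlds: {w0, w1, w2, w3}.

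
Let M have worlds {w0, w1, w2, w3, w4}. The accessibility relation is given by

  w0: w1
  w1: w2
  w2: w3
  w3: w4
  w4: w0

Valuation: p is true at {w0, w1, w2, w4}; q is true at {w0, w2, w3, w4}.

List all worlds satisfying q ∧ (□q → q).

w0: q is T, □q → q is T. ✓
w1: q is F, □q → q is F. ✗
w2: q is T, □q → q is T. ✓
w3: q is T, □q → q is T. ✓
w4: q is T, □q → q is T. ✓

{w0, w2, w3, w4}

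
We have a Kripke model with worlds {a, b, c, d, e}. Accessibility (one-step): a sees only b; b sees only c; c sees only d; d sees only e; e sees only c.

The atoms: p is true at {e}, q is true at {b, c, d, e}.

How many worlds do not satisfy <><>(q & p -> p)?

a: successors {b}; <>(q & p -> p) there: b:T. ✓
b: successors {c}; <>(q & p -> p) there: c:T. ✓
c: successors {d}; <>(q & p -> p) there: d:T. ✓
d: successors {e}; <>(q & p -> p) there: e:T. ✓
e: successors {c}; <>(q & p -> p) there: c:T. ✓
Satisfying worlds: {a, b, c, d, e}.
So <><>(q & p -> p) fails at the other 0 worlds.

0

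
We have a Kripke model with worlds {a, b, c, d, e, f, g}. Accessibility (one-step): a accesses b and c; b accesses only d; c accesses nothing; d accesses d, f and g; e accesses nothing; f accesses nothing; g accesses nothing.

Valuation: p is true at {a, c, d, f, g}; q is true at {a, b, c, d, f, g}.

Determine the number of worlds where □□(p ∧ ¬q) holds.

4

a: successors {b, c}; □(p ∧ ¬q) there: b:F, c:T. ✗
b: successors {d}; □(p ∧ ¬q) there: d:F. ✗
c: no successors, so □□(p ∧ ¬q) holds vacuously. ✓
d: successors {d, f, g}; □(p ∧ ¬q) there: d:F, f:T, g:T. ✗
e: no successors, so □□(p ∧ ¬q) holds vacuously. ✓
f: no successors, so □□(p ∧ ¬q) holds vacuously. ✓
g: no successors, so □□(p ∧ ¬q) holds vacuously. ✓
Satisfying worlds: {c, e, f, g}.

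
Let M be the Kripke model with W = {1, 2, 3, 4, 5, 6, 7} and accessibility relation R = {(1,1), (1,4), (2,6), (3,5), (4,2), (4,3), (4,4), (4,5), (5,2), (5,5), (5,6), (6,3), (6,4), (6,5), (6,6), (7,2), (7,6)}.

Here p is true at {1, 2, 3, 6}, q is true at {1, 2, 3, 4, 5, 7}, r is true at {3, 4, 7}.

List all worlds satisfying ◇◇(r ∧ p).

1: successors {1, 4}; ◇(r ∧ p) there: 1:F, 4:T. ✓
2: successors {6}; ◇(r ∧ p) there: 6:T. ✓
3: successors {5}; ◇(r ∧ p) there: 5:F. ✗
4: successors {2, 3, 4, 5}; ◇(r ∧ p) there: 2:F, 3:F, 4:T, 5:F. ✓
5: successors {2, 5, 6}; ◇(r ∧ p) there: 2:F, 5:F, 6:T. ✓
6: successors {3, 4, 5, 6}; ◇(r ∧ p) there: 3:F, 4:T, 5:F, 6:T. ✓
7: successors {2, 6}; ◇(r ∧ p) there: 2:F, 6:T. ✓

{1, 2, 4, 5, 6, 7}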